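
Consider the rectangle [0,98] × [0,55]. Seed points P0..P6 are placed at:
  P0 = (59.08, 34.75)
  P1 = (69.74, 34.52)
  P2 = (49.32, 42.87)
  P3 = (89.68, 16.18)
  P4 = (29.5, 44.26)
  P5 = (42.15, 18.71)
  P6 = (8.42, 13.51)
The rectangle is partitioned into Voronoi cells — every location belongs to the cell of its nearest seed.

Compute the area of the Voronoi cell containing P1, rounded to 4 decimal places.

Area of P1's cell: 938.2001

1. box [0,98]×[0,55]: [(0, 0) (98, 0) (98, 55) (0, 55)]
2. ⊥bis P1·P0 via (64.41,34.635): [(63.6627, 0) (98, 0) (98, 55) (64.8494, 55)]  |A|=1855.917
3. ⊥bis P1·P2 via (59.53,38.695): [(64.7743, 51.52) (63.6627, 0) (98, 0) (98, 55) (66.1973, 55)]  |A|=1853.5716
4. ⊥bis P1·P3 via (79.71,25.35): [(64.7743, 51.52) (63.8373, 8.0926) (98, 45.2356) (98, 55) (66.1973, 55)]  |A|=941.9478
5. ⊥bis P1·P4 via (49.62,39.39): [(64.7743, 51.52) (63.8373, 8.0926) (98, 45.2356) (98, 55) (66.1973, 55)]  |A|=941.9478
6. ⊥bis P1·P5 via (55.945,26.615): [(64.7743, 51.52) (63.9361, 12.6698) (65.5142, 9.9158) (98, 45.2356) (98, 55) (66.1973, 55)]  |A|=938.2001
7. ⊥bis P1·P6 via (39.08,24.015): [(64.7743, 51.52) (63.9361, 12.6698) (65.5142, 9.9158) (98, 45.2356) (98, 55) (66.1973, 55)]  |A|=938.2001
8. canonical 6-gon: [(64.7743, 51.52) (63.9361, 12.6698) (65.5142, 9.9158) (98, 45.2356) (98, 55) (66.1973, 55)]
9. shoelace: 938.2001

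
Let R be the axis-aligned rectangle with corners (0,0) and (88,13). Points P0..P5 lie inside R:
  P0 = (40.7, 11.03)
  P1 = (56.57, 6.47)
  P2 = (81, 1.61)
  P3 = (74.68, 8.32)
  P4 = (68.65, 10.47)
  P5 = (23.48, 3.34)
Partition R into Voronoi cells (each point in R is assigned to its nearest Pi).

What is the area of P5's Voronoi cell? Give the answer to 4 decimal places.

Area of P5's cell: 421.1467

1. box [0,88]×[0,13]: [(0, 0) (88, 0) (88, 13) (0, 13)]
2. ⊥bis P5·P0 via (32.09,7.185): [(0, 0) (35.2986, 0) (29.4932, 13) (0, 13)]  |A|=421.1467
3. ⊥bis P5·P1 via (40.025,4.905): [(0, 0) (35.2986, 0) (29.4932, 13) (0, 13)]  |A|=421.1467
4. ⊥bis P5·P2 via (52.24,2.475): [(0, 0) (35.2986, 0) (29.4932, 13) (0, 13)]  |A|=421.1467
5. ⊥bis P5·P3 via (49.08,5.83): [(0, 0) (35.2986, 0) (29.4932, 13) (0, 13)]  |A|=421.1467
6. ⊥bis P5·P4 via (46.065,6.905): [(0, 0) (35.2986, 0) (29.4932, 13) (0, 13)]  |A|=421.1467
7. canonical 4-gon: [(0, 0) (35.2986, 0) (29.4932, 13) (0, 13)]
8. shoelace: 421.1467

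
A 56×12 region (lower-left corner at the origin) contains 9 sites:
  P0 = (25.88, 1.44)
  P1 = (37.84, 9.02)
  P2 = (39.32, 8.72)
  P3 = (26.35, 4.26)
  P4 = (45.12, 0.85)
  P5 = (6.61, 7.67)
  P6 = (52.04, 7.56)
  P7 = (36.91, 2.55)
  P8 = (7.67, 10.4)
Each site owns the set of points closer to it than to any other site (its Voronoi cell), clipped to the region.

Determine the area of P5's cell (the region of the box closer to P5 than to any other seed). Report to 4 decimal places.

Area of P5's cell: 137.2868

1. box [0,56]×[0,12]: [(0, 0) (56, 0) (56, 12) (0, 12)]
2. ⊥bis P5·P0 via (16.245,4.555): [(0, 0) (14.7724, 0) (18.652, 12) (0, 12)]  |A|=200.546
3. ⊥bis P5·P1 via (22.225,8.345): [(0, 0) (14.7724, 0) (18.652, 12) (0, 12)]  |A|=200.546
4. ⊥bis P5·P2 via (22.965,8.195): [(0, 0) (14.7724, 0) (18.652, 12) (0, 12)]  |A|=200.546
5. ⊥bis P5·P3 via (16.48,5.965): [(0, 0) (14.7724, 0) (16.2266, 4.4981) (17.5225, 12) (0, 12)]  |A|=196.3095
6. ⊥bis P5·P4 via (25.865,4.26): [(0, 0) (14.7724, 0) (16.2266, 4.4981) (17.5225, 12) (0, 12)]  |A|=196.3095
7. ⊥bis P5·P6 via (29.325,7.615): [(0, 0) (14.7724, 0) (16.2266, 4.4981) (17.5225, 12) (0, 12)]  |A|=196.3095
8. ⊥bis P5·P7 via (21.76,5.11): [(0, 0) (14.7724, 0) (16.2266, 4.4981) (17.5225, 12) (0, 12)]  |A|=196.3095
9. ⊥bis P5·P8 via (7.14,9.035): [(0, 11.8073) (0, 0) (14.7724, 0) (16.2266, 4.4981) (16.3899, 5.4435)]  |A|=137.2868
10. canonical 5-gon: [(0, 11.8073) (0, 0) (14.7724, 0) (16.2266, 4.4981) (16.3899, 5.4435)]
11. shoelace: 137.2868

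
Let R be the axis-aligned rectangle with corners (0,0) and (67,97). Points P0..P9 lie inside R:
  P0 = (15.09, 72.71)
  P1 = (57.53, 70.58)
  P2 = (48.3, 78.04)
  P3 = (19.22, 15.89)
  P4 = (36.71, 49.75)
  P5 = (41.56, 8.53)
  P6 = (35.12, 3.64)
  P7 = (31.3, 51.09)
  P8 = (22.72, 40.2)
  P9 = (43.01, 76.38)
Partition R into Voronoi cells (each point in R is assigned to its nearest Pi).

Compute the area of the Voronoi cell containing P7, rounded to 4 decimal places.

Area of P7's cell: 293.8885

1. box [0,67]×[0,97]: [(0, 0) (67, 0) (67, 97) (0, 97)]
2. ⊥bis P7·P0 via (23.195,61.9): [(0, 44.5091) (0, 0) (67, 0) (67, 94.7436)]  |A|=4664.9666
3. ⊥bis P7·P1 via (44.415,60.835): [(36.3146, 71.7367) (0, 44.5091) (0, 0) (67, 0) (67, 30.4397)]  |A|=3678.3707
4. ⊥bis P7·P2 via (39.8,64.565): [(43.2698, 62.3763) (32.7124, 69.0358) (0, 44.5091) (0, 0) (67, 0) (67, 30.4397)]  |A|=3652.1194
5. ⊥bis P7·P3 via (25.26,33.49): [(43.2698, 62.3763) (32.7124, 69.0358) (0, 44.5091) (0, 42.1588) (67, 19.1656) (67, 30.4397)]  |A|=1597.7532
6. ⊥bis P7·P4 via (34.005,50.42): [(37.8182, 65.8151) (32.7124, 69.0358) (0, 44.5091) (0, 42.1588) (29.455, 32.0503)]  |A|=699.2767
7. ⊥bis P7·P5 via (36.43,29.81): [(37.8182, 65.8151) (32.7124, 69.0358) (0, 44.5091) (0, 42.1588) (29.455, 32.0503)]  |A|=699.2767
8. ⊥bis P7·P6 via (33.21,27.365): [(37.8182, 65.8151) (32.7124, 69.0358) (0, 44.5091) (0, 42.1588) (29.455, 32.0503)]  |A|=699.2767
9. ⊥bis P7·P8 via (27.01,45.645): [(31.8732, 41.8134) (37.8182, 65.8151) (32.7124, 69.0358) (14.5784, 55.4396)]  |A|=311.9687
10. ⊥bis P7·P9 via (37.155,63.735): [(31.8732, 41.8134) (37.2878, 63.6735) (30.0378, 67.0305) (14.5784, 55.4396)]  |A|=293.8885
11. canonical 4-gon: [(31.8732, 41.8134) (37.2878, 63.6735) (30.0378, 67.0305) (14.5784, 55.4396)]
12. shoelace: 293.8885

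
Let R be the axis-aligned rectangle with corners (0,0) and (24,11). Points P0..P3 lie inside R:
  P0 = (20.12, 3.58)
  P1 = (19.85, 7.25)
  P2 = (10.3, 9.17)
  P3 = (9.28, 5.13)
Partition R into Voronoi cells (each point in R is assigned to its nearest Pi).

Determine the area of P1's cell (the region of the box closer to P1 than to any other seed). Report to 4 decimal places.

1. box [0,24]×[0,11]: [(0, 0) (24, 0) (24, 11) (0, 11)]
2. ⊥bis P1·P0 via (19.985,5.415): [(0, 3.9447) (24, 5.7104) (24, 11) (0, 11)]  |A|=148.1389
3. ⊥bis P1·P2 via (15.075,8.21): [(14.4309, 5.0064) (24, 5.7104) (24, 11) (15.6359, 11)]  |A|=50.3739
4. ⊥bis P1·P3 via (14.565,6.19): [(14.6169, 5.9313) (14.797, 5.0333) (24, 5.7104) (24, 11) (15.6359, 11)]  |A|=50.2071
5. canonical 5-gon: [(14.6169, 5.9313) (14.797, 5.0333) (24, 5.7104) (24, 11) (15.6359, 11)]
6. shoelace: 50.2071

Area of P1's cell: 50.2071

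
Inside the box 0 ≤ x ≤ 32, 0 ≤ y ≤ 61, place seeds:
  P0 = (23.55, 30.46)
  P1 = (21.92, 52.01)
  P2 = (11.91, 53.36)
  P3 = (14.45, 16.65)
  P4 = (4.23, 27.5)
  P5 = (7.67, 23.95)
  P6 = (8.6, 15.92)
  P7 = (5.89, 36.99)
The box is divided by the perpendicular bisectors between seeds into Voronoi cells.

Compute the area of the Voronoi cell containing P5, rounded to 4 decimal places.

Area of P5's cell: 100.7042

1. box [0,32]×[0,61]: [(0, 0) (32, 0) (32, 61) (0, 61)]
2. ⊥bis P5·P0 via (15.61,27.205): [(0, 0) (26.7627, 0) (1.7558, 61) (0, 61)]  |A|=869.8122
3. ⊥bis P5·P1 via (14.795,37.98): [(0, 45.4935) (0, 0) (26.7627, 0) (10.2457, 40.2903)]  |A|=772.1944
4. ⊥bis P5·P2 via (9.79,38.655): [(0, 40.0664) (0, 0) (26.7627, 0) (10.9868, 38.4825)]  |A|=735.0479
5. ⊥bis P5·P3 via (11.06,20.3): [(0, 40.0664) (0, 10.0278) (16.4054, 25.2647) (10.9868, 38.4825)]  |A|=314.7173
6. ⊥bis P5·P4 via (5.95,25.725): [(0, 19.9594) (0, 10.0278) (16.4054, 25.2647) (13.2978, 32.8451)]  |A|=151.8895
7. ⊥bis P5·P6 via (8.135,19.935): [(0, 19.9594) (0, 18.9928) (11.0277, 20.27) (16.4054, 25.2647) (13.2978, 32.8451)]  |A|=102.4577
8. ⊥bis P5·P7 via (6.78,30.47): [(11.5135, 31.1161) (0, 19.9594) (0, 18.9928) (11.0277, 20.27) (16.4054, 25.2647) (13.8745, 31.4384)]  |A|=100.7042
9. canonical 6-gon: [(11.5135, 31.1161) (0, 19.9594) (0, 18.9928) (11.0277, 20.27) (16.4054, 25.2647) (13.8745, 31.4384)]
10. shoelace: 100.7042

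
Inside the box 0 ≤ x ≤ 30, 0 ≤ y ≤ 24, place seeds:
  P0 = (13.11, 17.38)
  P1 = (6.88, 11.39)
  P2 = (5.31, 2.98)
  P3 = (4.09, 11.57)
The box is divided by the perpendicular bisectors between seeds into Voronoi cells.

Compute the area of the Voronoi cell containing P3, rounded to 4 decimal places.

Area of P3's cell: 87.4331

1. box [0,30]×[0,24]: [(0, 0) (30, 0) (30, 24) (0, 24)]
2. ⊥bis P3·P0 via (8.6,14.475): [(0, 0) (17.9237, 0) (2.4647, 24) (0, 24)]  |A|=244.661
3. ⊥bis P3·P1 via (5.485,11.48): [(0, 0) (4.7444, 0) (5.9442, 18.5981) (2.4647, 24) (0, 24)]  |A|=122.1058
4. ⊥bis P3·P2 via (4.7,7.275): [(0, 6.6075) (5.2185, 7.3486) (5.9442, 18.5981) (2.4647, 24) (0, 24)]  |A|=87.4331
5. canonical 5-gon: [(0, 6.6075) (5.2185, 7.3486) (5.9442, 18.5981) (2.4647, 24) (0, 24)]
6. shoelace: 87.4331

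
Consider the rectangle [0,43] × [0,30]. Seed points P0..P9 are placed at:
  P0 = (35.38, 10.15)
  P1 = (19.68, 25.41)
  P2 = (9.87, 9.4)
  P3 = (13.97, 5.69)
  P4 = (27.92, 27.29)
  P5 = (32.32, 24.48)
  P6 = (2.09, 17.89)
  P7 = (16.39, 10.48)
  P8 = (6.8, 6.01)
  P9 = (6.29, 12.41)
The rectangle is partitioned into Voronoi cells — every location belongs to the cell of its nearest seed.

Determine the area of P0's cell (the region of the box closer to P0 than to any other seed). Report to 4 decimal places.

1. box [0,43]×[0,30]: [(0, 0) (43, 0) (43, 30) (0, 30)]
2. ⊥bis P0·P1 via (27.53,17.78): [(10.2483, 0) (43, 0) (43, 30) (39.4075, 30)]  |A|=545.1627
3. ⊥bis P0·P2 via (22.625,9.775): [(22.5406, 12.6467) (22.9124, 0) (43, 0) (43, 30) (39.4075, 30)]  |A|=465.0831
4. ⊥bis P0·P3 via (24.675,7.92): [(23.4874, 13.6209) (26.3248, 0) (43, 0) (43, 30) (39.4075, 30)]  |A|=435.6744
5. ⊥bis P0·P4 via (31.65,18.72): [(26.0927, 16.3012) (23.4874, 13.6209) (26.3248, 0) (43, 0) (43, 23.66)]  |A|=357.4717
6. ⊥bis P0·P5 via (33.85,17.315): [(25.3044, 15.4902) (23.4874, 13.6209) (26.3248, 0) (43, 0) (43, 19.2689)]  |A|=314.6642
7. ⊥bis P0·P6 via (18.735,14.02): [(25.3044, 15.4902) (23.4874, 13.6209) (26.3248, 0) (43, 0) (43, 19.2689)]  |A|=314.6642
8. ⊥bis P0·P7 via (25.885,10.315): [(25.9774, 15.6339) (25.7534, 2.7431) (26.3248, 0) (43, 0) (43, 19.2689)]  |A|=298.3421
9. ⊥bis P0·P8 via (21.09,8.08): [(25.9774, 15.6339) (25.7534, 2.7431) (26.3248, 0) (43, 0) (43, 19.2689)]  |A|=298.3421
10. ⊥bis P0·P9 via (20.835,11.28): [(25.9774, 15.6339) (25.7534, 2.7431) (26.3248, 0) (43, 0) (43, 19.2689)]  |A|=298.3421
11. canonical 5-gon: [(25.9774, 15.6339) (25.7534, 2.7431) (26.3248, 0) (43, 0) (43, 19.2689)]
12. shoelace: 298.3421

Area of P0's cell: 298.3421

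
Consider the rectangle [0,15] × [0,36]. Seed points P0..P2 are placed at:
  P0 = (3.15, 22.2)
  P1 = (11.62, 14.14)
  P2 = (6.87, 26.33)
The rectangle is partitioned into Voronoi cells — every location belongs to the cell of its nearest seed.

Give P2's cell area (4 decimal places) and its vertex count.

Area of P2's cell: 189.5200 (5 vertices)

1. box [0,15]×[0,36]: [(0, 0) (15, 0) (15, 36) (0, 36)]
2. ⊥bis P2·P0 via (5.01,24.265): [(0, 28.7776) (15, 15.2667) (15, 36) (0, 36)]  |A|=209.6671
3. ⊥bis P2·P1 via (9.245,20.235): [(0, 28.7776) (9.4119, 20.3001) (15, 22.4775) (15, 36) (0, 36)]  |A|=189.52
4. canonical 5-gon: [(0, 28.7776) (9.4119, 20.3001) (15, 22.4775) (15, 36) (0, 36)]
5. shoelace: 189.52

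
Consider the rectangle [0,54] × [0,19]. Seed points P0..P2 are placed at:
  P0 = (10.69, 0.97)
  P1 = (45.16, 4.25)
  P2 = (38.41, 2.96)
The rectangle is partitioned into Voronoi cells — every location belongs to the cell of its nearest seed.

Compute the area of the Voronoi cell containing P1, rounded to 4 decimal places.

Area of P1's cell: 253.4904

1. box [0,54]×[0,19]: [(0, 0) (54, 0) (54, 19) (0, 19)]
2. ⊥bis P1·P0 via (27.925,2.61): [(28.1734, 0) (54, 0) (54, 19) (26.3654, 19)]  |A|=507.8818
3. ⊥bis P1·P2 via (41.785,3.605): [(42.474, 0) (54, 0) (54, 19) (38.8428, 19)]  |A|=253.4904
4. canonical 4-gon: [(42.474, 0) (54, 0) (54, 19) (38.8428, 19)]
5. shoelace: 253.4904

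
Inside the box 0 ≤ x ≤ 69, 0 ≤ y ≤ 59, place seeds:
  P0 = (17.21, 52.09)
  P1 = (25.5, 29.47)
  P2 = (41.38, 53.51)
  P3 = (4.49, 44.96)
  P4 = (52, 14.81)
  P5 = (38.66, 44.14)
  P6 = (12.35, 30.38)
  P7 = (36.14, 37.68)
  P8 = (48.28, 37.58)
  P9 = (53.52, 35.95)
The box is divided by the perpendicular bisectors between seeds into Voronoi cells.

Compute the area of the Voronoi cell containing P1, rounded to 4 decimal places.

Area of P1's cell: 583.7385

1. box [0,69]×[0,59]: [(0, 0) (69, 0) (69, 59) (0, 59)]
2. ⊥bis P1·P0 via (21.355,40.78): [(0, 32.9536) (0, 0) (69, 0) (69, 58.2414)]  |A|=3146.2281
3. ⊥bis P1·P2 via (33.44,41.49): [(29.8189, 43.8819) (0, 32.9536) (0, 0) (69, 0) (69, 18.0003)]  |A|=2357.8831
4. ⊥bis P1·P3 via (14.995,37.215): [(29.8189, 43.8819) (16.2418, 38.906) (0, 16.8764) (0, 0) (69, 0) (69, 18.0003)]  |A|=2227.3221
5. ⊥bis P1·P4 via (38.75,22.14): [(45.1686, 33.7425) (29.8189, 43.8819) (16.2418, 38.906) (0, 16.8764) (0, 0) (26.502, 0)]  |A|=1295.8414
6. ⊥bis P1·P5 via (32.08,36.805): [(41.9598, 27.9421) (25.8234, 42.4176) (16.2418, 38.906) (0, 16.8764) (0, 0) (26.502, 0)]  |A|=1194.3237
7. ⊥bis P1·P6 via (18.925,29.925): [(41.9598, 27.9421) (25.8234, 42.4176) (19.6325, 40.1487) (16.8541, 0) (26.502, 0)]  |A|=663.0678
8. ⊥bis P1·P7 via (30.82,33.575): [(39.1231, 22.8144) (24.3995, 41.8958) (19.6325, 40.1487) (16.8541, 0) (26.502, 0)]  |A|=583.7385
9. ⊥bis P1·P8 via (36.89,33.525): [(39.1231, 22.8144) (24.3995, 41.8958) (19.6325, 40.1487) (16.8541, 0) (26.502, 0)]  |A|=583.7385
10. ⊥bis P1·P9 via (39.51,32.71): [(39.1231, 22.8144) (24.3995, 41.8958) (19.6325, 40.1487) (16.8541, 0) (26.502, 0)]  |A|=583.7385
11. canonical 5-gon: [(39.1231, 22.8144) (24.3995, 41.8958) (19.6325, 40.1487) (16.8541, 0) (26.502, 0)]
12. shoelace: 583.7385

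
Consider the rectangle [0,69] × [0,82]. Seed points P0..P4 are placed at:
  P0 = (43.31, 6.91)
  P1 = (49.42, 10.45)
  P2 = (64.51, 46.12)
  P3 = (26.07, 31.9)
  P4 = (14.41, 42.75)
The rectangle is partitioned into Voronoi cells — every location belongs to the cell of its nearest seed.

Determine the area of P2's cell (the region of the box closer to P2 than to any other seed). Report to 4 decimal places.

1. box [0,69]×[0,82]: [(0, 0) (69, 0) (69, 82) (0, 82)]
2. ⊥bis P2·P0 via (53.91,26.515): [(0, 55.663) (69, 18.3562) (69, 82) (0, 82)]  |A|=3104.3398
3. ⊥bis P2·P1 via (56.965,28.285): [(0, 55.663) (27.8767, 40.5907) (69, 23.1937) (69, 82) (0, 82)]  |A|=3004.8728
4. ⊥bis P2·P3 via (45.29,39.01): [(47.8275, 32.1506) (69, 23.1937) (69, 82) (29.3868, 82)]  |A|=1609.8858
5. ⊥bis P2·P4 via (39.46,44.435): [(38.6103, 57.0667) (47.8275, 32.1506) (69, 23.1937) (69, 82) (36.9332, 82)]  |A|=1515.8084
6. canonical 5-gon: [(38.6103, 57.0667) (47.8275, 32.1506) (69, 23.1937) (69, 82) (36.9332, 82)]
7. shoelace: 1515.8084

Area of P2's cell: 1515.8084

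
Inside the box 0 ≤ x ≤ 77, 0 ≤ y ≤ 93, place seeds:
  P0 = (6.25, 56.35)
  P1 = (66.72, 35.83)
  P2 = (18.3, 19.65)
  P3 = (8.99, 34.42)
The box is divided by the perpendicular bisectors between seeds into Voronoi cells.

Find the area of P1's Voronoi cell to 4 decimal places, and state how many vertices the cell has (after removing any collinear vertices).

Area of P1's cell: 3040.4947 (6 vertices)

1. box [0,77]×[0,93]: [(0, 0) (77, 0) (77, 93) (0, 93)]
2. ⊥bis P1·P0 via (36.485,46.09): [(20.8447, 0) (77, 0) (77, 93) (52.4035, 93)]  |A|=3754.9559
3. ⊥bis P1·P2 via (42.51,27.74): [(36.4312, 45.9314) (51.7796, 0) (77, 0) (77, 93) (52.4035, 93)]  |A|=3044.5157
4. ⊥bis P1·P3 via (37.855,35.125): [(37.5132, 49.1199) (37.6825, 42.1866) (51.7796, 0) (77, 0) (77, 93) (52.4035, 93)]  |A|=3040.4947
5. canonical 6-gon: [(37.5132, 49.1199) (37.6825, 42.1866) (51.7796, 0) (77, 0) (77, 93) (52.4035, 93)]
6. shoelace: 3040.4947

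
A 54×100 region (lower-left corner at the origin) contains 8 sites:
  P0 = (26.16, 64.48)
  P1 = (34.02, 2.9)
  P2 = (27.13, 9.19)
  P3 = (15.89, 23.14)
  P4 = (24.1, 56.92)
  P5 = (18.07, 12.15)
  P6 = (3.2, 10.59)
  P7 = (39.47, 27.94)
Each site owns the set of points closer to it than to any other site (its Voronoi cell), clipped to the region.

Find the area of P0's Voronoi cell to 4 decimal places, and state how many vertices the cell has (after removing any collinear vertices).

Area of P0's cell: 2148.7768 (5 vertices)

1. box [0,54]×[0,100]: [(0, 0) (54, 0) (54, 100) (0, 100)]
2. ⊥bis P0·P1 via (30.09,33.69): [(0, 29.8493) (54, 36.7418) (54, 100) (0, 100)]  |A|=3602.0378
3. ⊥bis P0·P2 via (26.645,36.835): [(0, 36.3675) (54, 37.3149) (54, 100) (0, 100)]  |A|=3410.5737
4. ⊥bis P0·P3 via (21.025,43.81): [(0, 49.0332) (47.6203, 37.203) (54, 37.3149) (54, 100) (0, 100)]  |A|=3109.0026
5. ⊥bis P0·P4 via (25.13,60.7): [(0, 67.5476) (54, 52.8333) (54, 100) (0, 100)]  |A|=2149.7157
6. ⊥bis P0·P5 via (22.115,38.315): [(0, 67.5476) (54, 52.8333) (54, 100) (0, 100)]  |A|=2149.7157
7. ⊥bis P0·P6 via (14.68,37.535): [(0, 67.5476) (54, 52.8333) (54, 100) (0, 100)]  |A|=2149.7157
8. ⊥bis P0·P7 via (32.815,46.21): [(0, 67.5476) (52.2827, 53.3013) (54, 53.9268) (54, 100) (0, 100)]  |A|=2148.7768
9. canonical 5-gon: [(0, 67.5476) (52.2827, 53.3013) (54, 53.9268) (54, 100) (0, 100)]
10. shoelace: 2148.7768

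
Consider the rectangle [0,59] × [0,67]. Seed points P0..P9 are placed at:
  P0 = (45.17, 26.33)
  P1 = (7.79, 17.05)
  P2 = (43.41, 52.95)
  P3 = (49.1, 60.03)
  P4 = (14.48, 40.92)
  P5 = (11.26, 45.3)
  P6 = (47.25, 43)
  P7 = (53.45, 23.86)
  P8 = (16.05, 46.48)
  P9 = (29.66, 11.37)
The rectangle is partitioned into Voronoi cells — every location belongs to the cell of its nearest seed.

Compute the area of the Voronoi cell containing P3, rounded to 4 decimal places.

1. box [0,59]×[0,67]: [(0, 0) (59, 0) (59, 67) (0, 67)]
2. ⊥bis P3·P0 via (47.135,43.18): [(0, 48.6768) (59, 41.7963) (59, 67) (0, 67)]  |A|=1284.0439
3. ⊥bis P3·P1 via (28.445,38.54): [(0, 65.8798) (20.37, 46.3013) (59, 41.7963) (59, 67) (0, 67)]  |A|=1108.8314
4. ⊥bis P3·P2 via (46.255,56.49): [(59, 46.2472) (59, 67) (33.1775, 67)]  |A|=267.9443
5. ⊥bis P3·P4 via (31.79,50.475): [(59, 46.2472) (59, 67) (33.1775, 67)]  |A|=267.9443
6. ⊥bis P3·P5 via (30.18,52.665): [(59, 46.2472) (59, 67) (33.1775, 67)]  |A|=267.9443
7. ⊥bis P3·P6 via (48.175,51.515): [(53.1128, 50.9786) (59, 50.3391) (59, 67) (33.1775, 67)]  |A|=255.8994
8. ⊥bis P3·P7 via (51.275,41.945): [(53.1128, 50.9786) (59, 50.3391) (59, 67) (33.1775, 67)]  |A|=255.8994
9. ⊥bis P3·P8 via (32.575,53.255): [(53.1128, 50.9786) (59, 50.3391) (59, 67) (33.1775, 67)]  |A|=255.8994
10. ⊥bis P3·P9 via (39.38,35.7): [(53.1128, 50.9786) (59, 50.3391) (59, 67) (33.1775, 67)]  |A|=255.8994
11. canonical 4-gon: [(53.1128, 50.9786) (59, 50.3391) (59, 67) (33.1775, 67)]
12. shoelace: 255.8994

Area of P3's cell: 255.8994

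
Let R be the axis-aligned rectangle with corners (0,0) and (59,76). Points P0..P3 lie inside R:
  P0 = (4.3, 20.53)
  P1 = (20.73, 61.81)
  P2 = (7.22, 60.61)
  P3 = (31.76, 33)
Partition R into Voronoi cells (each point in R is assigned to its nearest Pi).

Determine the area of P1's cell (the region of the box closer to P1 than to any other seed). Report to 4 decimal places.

Area of P1's cell: 1105.9407

1. box [0,59]×[0,76]: [(0, 0) (59, 0) (59, 76) (0, 76)]
2. ⊥bis P1·P0 via (12.515,41.17): [(0, 46.1511) (59, 22.6683) (59, 76) (0, 76)]  |A|=2453.8254
3. ⊥bis P1·P2 via (13.975,61.21): [(15.8738, 39.8332) (59, 22.6683) (59, 76) (12.6613, 76)]  |A|=1987.9589
4. ⊥bis P1·P3 via (26.245,47.405): [(15.5644, 43.3159) (59, 59.9454) (59, 76) (12.6613, 76)]  |A|=1105.9407
5. canonical 4-gon: [(15.5644, 43.3159) (59, 59.9454) (59, 76) (12.6613, 76)]
6. shoelace: 1105.9407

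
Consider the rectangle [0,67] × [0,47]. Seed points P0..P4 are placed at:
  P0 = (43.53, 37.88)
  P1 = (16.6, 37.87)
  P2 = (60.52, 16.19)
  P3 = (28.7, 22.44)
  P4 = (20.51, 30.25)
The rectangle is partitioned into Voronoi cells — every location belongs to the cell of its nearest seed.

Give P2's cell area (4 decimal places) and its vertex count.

Area of P2's cell: 707.8229 (4 vertices)

1. box [0,67]×[0,47]: [(0, 0) (67, 0) (67, 47) (0, 47)]
2. ⊥bis P2·P0 via (52.025,27.035): [(17.5112, 0) (67, 0) (67, 38.7651)]  |A|=959.2181
3. ⊥bis P2·P1 via (38.56,27.03): [(30.0754, 9.8417) (25.2173, 0) (67, 0) (67, 38.7651)]  |A|=921.2976
4. ⊥bis P2·P3 via (44.61,19.315): [(45.0538, 21.5744) (40.8162, 0) (67, 0) (67, 38.7651)]  |A|=707.8229
5. ⊥bis P2·P4 via (40.515,23.22): [(45.0538, 21.5744) (40.8162, 0) (67, 0) (67, 38.7651)]  |A|=707.8229
6. canonical 4-gon: [(45.0538, 21.5744) (40.8162, 0) (67, 0) (67, 38.7651)]
7. shoelace: 707.8229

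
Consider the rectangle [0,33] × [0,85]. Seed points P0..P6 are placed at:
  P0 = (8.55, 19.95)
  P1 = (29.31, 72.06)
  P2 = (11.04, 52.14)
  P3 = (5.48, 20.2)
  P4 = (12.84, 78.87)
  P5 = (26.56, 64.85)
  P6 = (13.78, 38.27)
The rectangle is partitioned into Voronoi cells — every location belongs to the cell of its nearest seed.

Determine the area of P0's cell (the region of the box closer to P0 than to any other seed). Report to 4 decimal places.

Area of P0's cell: 703.0809

1. box [0,33]×[0,85]: [(0, 0) (33, 0) (33, 85) (0, 85)]
2. ⊥bis P0·P1 via (18.93,46.005): [(0, 53.5465) (0, 0) (33, 0) (33, 40.3997)]  |A|=1550.1117
3. ⊥bis P0·P2 via (9.795,36.045): [(0, 36.8027) (0, 0) (33, 0) (33, 34.25)]  |A|=1172.3694
4. ⊥bis P0·P3 via (7.015,20.075): [(8.3247, 36.1587) (5.3802, 0) (33, 0) (33, 34.25)]  |A|=921.9118
5. ⊥bis P0·P4 via (10.695,49.41): [(8.3247, 36.1587) (5.3802, 0) (33, 0) (33, 34.25)]  |A|=921.9118
6. ⊥bis P0·P5 via (17.555,42.4): [(8.3247, 36.1587) (5.3802, 0) (33, 0) (33, 34.25)]  |A|=921.9118
7. ⊥bis P0·P6 via (11.165,29.11): [(7.8283, 30.0626) (5.3802, 0) (33, 0) (33, 22.8765)]  |A|=703.0809
8. canonical 4-gon: [(7.8283, 30.0626) (5.3802, 0) (33, 0) (33, 22.8765)]
9. shoelace: 703.0809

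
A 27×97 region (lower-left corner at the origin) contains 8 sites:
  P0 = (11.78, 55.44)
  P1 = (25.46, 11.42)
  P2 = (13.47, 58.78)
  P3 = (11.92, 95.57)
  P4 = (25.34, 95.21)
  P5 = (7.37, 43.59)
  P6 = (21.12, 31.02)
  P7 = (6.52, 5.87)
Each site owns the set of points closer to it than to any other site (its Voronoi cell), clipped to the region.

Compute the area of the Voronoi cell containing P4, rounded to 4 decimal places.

1. box [0,27]×[0,97]: [(0, 0) (27, 0) (27, 97) (0, 97)]
2. ⊥bis P4·P0 via (18.56,75.325): [(0, 81.6532) (27, 72.4473) (27, 97) (0, 97)]  |A|=538.643
3. ⊥bis P4·P1 via (25.4,53.315): [(0, 81.6532) (27, 72.4473) (27, 97) (0, 97)]  |A|=538.643
4. ⊥bis P4·P2 via (19.405,76.995): [(0, 83.3177) (27, 74.5203) (27, 97) (0, 97)]  |A|=488.1862
5. ⊥bis P4·P3 via (18.63,95.39): [(18.1475, 77.4047) (27, 74.5203) (27, 97) (18.6732, 97)]  |A|=181.0834
6. ⊥bis P4·P5 via (16.355,69.4): [(18.1475, 77.4047) (27, 74.5203) (27, 97) (18.6732, 97)]  |A|=181.0834
7. ⊥bis P4·P6 via (23.23,63.115): [(18.1475, 77.4047) (27, 74.5203) (27, 97) (18.6732, 97)]  |A|=181.0834
8. ⊥bis P4·P7 via (15.93,50.54): [(18.1475, 77.4047) (27, 74.5203) (27, 97) (18.6732, 97)]  |A|=181.0834
9. canonical 4-gon: [(18.1475, 77.4047) (27, 74.5203) (27, 97) (18.6732, 97)]
10. shoelace: 181.0834

Area of P4's cell: 181.0834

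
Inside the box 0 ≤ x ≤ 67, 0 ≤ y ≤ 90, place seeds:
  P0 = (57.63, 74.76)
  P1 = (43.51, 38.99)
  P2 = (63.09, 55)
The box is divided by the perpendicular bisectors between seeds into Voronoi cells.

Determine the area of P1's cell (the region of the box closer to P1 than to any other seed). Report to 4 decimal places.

Area of P1's cell: 4016.9969

1. box [0,67]×[0,90]: [(0, 0) (67, 0) (67, 90) (0, 90)]
2. ⊥bis P1·P0 via (50.57,56.875): [(0, 76.8372) (0, 0) (67, 0) (67, 50.3894)]  |A|=4262.09
3. ⊥bis P1·P2 via (53.3,46.995): [(42.6722, 59.9926) (0, 76.8372) (0, 0) (67, 0) (67, 30.2401)]  |A|=4016.9969
4. canonical 5-gon: [(42.6722, 59.9926) (0, 76.8372) (0, 0) (67, 0) (67, 30.2401)]
5. shoelace: 4016.9969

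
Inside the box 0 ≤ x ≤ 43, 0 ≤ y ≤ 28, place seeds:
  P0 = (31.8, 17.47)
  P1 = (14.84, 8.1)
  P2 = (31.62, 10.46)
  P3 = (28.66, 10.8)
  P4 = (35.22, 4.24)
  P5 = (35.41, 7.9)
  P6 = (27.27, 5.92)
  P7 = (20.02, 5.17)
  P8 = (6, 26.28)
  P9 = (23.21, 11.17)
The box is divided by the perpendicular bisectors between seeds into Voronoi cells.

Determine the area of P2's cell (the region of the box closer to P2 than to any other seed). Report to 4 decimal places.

Area of P2's cell: 29.5829

1. box [0,43]×[0,28]: [(0, 0) (43, 0) (43, 28) (0, 28)]
2. ⊥bis P2·P0 via (31.71,13.965): [(0, 14.7792) (0, 0) (43, 0) (43, 13.6751)]  |A|=611.7682
3. ⊥bis P2·P1 via (23.23,9.28): [(22.538, 14.2005) (24.5352, 0) (43, 0) (43, 13.6751)]  |A|=271.0153
4. ⊥bis P2·P3 via (30.14,10.63): [(30.5266, 13.9954) (28.919, 0) (43, 0) (43, 13.6751)]  |A|=183.8224
5. ⊥bis P2·P4 via (33.42,7.35): [(30.5266, 13.9954) (29.5028, 5.0828) (43, 12.8947) (43, 13.6751)]  |A|=61.0157
6. ⊥bis P2·P5 via (33.515,9.18): [(36.6612, 13.8379) (30.5266, 13.9954) (29.5028, 5.0828) (31.5465, 6.2656)]  |A|=32.1309
7. ⊥bis P2·P6 via (29.445,8.19): [(36.6612, 13.8379) (30.5266, 13.9954) (29.8186, 7.832) (31.4885, 6.2321) (31.5465, 6.2656)]  |A|=29.5829
8. ⊥bis P2·P7 via (25.82,7.815): [(36.6612, 13.8379) (30.5266, 13.9954) (29.8186, 7.832) (31.4885, 6.2321) (31.5465, 6.2656)]  |A|=29.5829
9. ⊥bis P2·P8 via (18.81,18.37): [(36.6612, 13.8379) (30.5266, 13.9954) (29.8186, 7.832) (31.4885, 6.2321) (31.5465, 6.2656)]  |A|=29.5829
10. ⊥bis P2·P9 via (27.415,10.815): [(36.6612, 13.8379) (30.5266, 13.9954) (29.8186, 7.832) (31.4885, 6.2321) (31.5465, 6.2656)]  |A|=29.5829
11. canonical 5-gon: [(36.6612, 13.8379) (30.5266, 13.9954) (29.8186, 7.832) (31.4885, 6.2321) (31.5465, 6.2656)]
12. shoelace: 29.5829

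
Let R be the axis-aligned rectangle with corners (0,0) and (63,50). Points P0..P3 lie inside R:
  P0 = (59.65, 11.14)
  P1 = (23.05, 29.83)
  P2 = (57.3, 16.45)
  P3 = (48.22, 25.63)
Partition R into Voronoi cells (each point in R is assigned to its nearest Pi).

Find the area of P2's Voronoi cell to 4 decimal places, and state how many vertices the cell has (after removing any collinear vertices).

1. box [0,63]×[0,50]: [(0, 0) (63, 0) (63, 50) (0, 50)]
2. ⊥bis P2·P0 via (58.475,13.795): [(0, 0) (27.3042, 0) (63, 15.7976) (63, 50) (0, 50)]  |A|=2868.046
3. ⊥bis P2·P1 via (40.175,23.14): [(31.936, 2.0499) (63, 15.7976) (63, 50) (50.668, 50)]  |A|=826.8914
4. ⊥bis P2·P3 via (52.76,21.04): [(34.8763, 3.3511) (63, 15.7976) (63, 31.1685)]  |A|=216.1425
5. canonical 3-gon: [(34.8763, 3.3511) (63, 15.7976) (63, 31.1685)]
6. shoelace: 216.1425

Area of P2's cell: 216.1425 (3 vertices)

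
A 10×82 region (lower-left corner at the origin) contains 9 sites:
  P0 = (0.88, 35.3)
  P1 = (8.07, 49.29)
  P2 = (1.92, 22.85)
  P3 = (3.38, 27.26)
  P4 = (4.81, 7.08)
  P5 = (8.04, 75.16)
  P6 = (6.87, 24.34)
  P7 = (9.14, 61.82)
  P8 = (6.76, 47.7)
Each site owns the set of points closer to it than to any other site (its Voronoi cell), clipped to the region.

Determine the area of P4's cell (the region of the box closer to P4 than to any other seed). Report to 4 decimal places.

1. box [0,10]×[0,82]: [(0, 0) (10, 0) (10, 82) (0, 82)]
2. ⊥bis P4·P0 via (2.845,21.19): [(0, 20.7938) (0, 0) (10, 0) (10, 22.1864)]  |A|=214.9011
3. ⊥bis P4·P1 via (6.44,28.185): [(0, 20.7938) (0, 0) (10, 0) (10, 22.1864)]  |A|=214.9011
4. ⊥bis P4·P2 via (3.365,14.965): [(0, 14.3483) (0, 0) (10, 0) (10, 16.1809)]  |A|=152.6463
5. ⊥bis P4·P3 via (4.095,17.17): [(0, 14.3483) (0, 0) (10, 0) (10, 16.1809)]  |A|=152.6463
6. ⊥bis P4·P5 via (6.425,41.12): [(0, 14.3483) (0, 0) (10, 0) (10, 16.1809)]  |A|=152.6463
7. ⊥bis P4·P6 via (5.84,15.71): [(6.8031, 15.5951) (0, 14.3483) (0, 0) (10, 0) (10, 15.2135)]  |A|=151.0999
8. ⊥bis P4·P7 via (6.975,34.45): [(6.8031, 15.5951) (0, 14.3483) (0, 0) (10, 0) (10, 15.2135)]  |A|=151.0999
9. ⊥bis P4·P8 via (5.785,27.39): [(6.8031, 15.5951) (0, 14.3483) (0, 0) (10, 0) (10, 15.2135)]  |A|=151.0999
10. canonical 5-gon: [(6.8031, 15.5951) (0, 14.3483) (0, 0) (10, 0) (10, 15.2135)]
11. shoelace: 151.0999

Area of P4's cell: 151.0999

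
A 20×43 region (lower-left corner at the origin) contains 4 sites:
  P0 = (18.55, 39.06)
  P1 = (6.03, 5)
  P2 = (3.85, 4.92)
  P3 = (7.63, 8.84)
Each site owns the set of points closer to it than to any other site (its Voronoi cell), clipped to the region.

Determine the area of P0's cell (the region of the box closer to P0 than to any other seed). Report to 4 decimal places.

1. box [0,20]×[0,43]: [(0, 0) (20, 0) (20, 43) (0, 43)]
2. ⊥bis P0·P1 via (12.29,22.03): [(0, 26.5476) (20, 19.1959) (20, 43) (0, 43)]  |A|=402.5645
3. ⊥bis P0·P2 via (11.2,21.99): [(0, 26.8125) (4.2045, 25.0021) (20, 19.1959) (20, 43) (0, 43)]  |A|=402.0077
4. ⊥bis P0·P3 via (13.09,23.95): [(0, 28.6801) (20, 21.4531) (20, 43) (0, 43)]  |A|=358.6686
5. canonical 4-gon: [(0, 28.6801) (20, 21.4531) (20, 43) (0, 43)]
6. shoelace: 358.6686

Area of P0's cell: 358.6686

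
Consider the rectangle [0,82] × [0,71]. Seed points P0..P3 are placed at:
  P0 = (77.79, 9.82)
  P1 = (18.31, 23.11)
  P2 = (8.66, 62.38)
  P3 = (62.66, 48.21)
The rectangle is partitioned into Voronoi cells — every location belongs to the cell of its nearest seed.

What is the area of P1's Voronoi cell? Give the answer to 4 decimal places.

1. box [0,82]×[0,71]: [(0, 0) (82, 0) (82, 71) (0, 71)]
2. ⊥bis P1·P0 via (48.05,16.465): [(0, 0) (44.3711, 0) (60.2351, 71) (0, 71)]  |A|=3713.521
3. ⊥bis P1·P2 via (13.485,42.745): [(0, 39.4313) (0, 0) (44.3711, 0) (56.2711, 53.259)]  |A|=2291.0025
4. ⊥bis P1·P3 via (40.485,35.66): [(33.6683, 47.7047) (0, 39.4313) (0, 0) (44.3711, 0) (48.9836, 20.6435)]  |A|=1942.6386
5. canonical 5-gon: [(33.6683, 47.7047) (0, 39.4313) (0, 0) (44.3711, 0) (48.9836, 20.6435)]
6. shoelace: 1942.6386

Area of P1's cell: 1942.6386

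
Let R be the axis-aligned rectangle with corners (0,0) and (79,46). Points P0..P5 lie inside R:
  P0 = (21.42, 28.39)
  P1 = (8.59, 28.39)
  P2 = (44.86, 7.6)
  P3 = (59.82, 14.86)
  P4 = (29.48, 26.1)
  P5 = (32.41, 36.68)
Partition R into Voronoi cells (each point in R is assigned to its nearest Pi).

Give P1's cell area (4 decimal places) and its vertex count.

1. box [0,79]×[0,46]: [(0, 0) (79, 0) (79, 46) (0, 46)]
2. ⊥bis P1·P0 via (15.005,28.39): [(0, 0) (15.005, 0) (15.005, 46) (0, 46)]  |A|=690.23
3. ⊥bis P1·P2 via (26.725,17.995): [(0, 0) (15.005, 0) (15.005, 46) (0, 46)]  |A|=690.23
4. ⊥bis P1·P3 via (34.205,21.625): [(0, 0) (15.005, 0) (15.005, 46) (0, 46)]  |A|=690.23
5. ⊥bis P1·P4 via (19.035,27.245): [(0, 0) (15.005, 0) (15.005, 46) (0, 46)]  |A|=690.23
6. ⊥bis P1·P5 via (20.5,32.535): [(0, 0) (15.005, 0) (15.005, 46) (0, 46)]  |A|=690.23
7. canonical 4-gon: [(0, 0) (15.005, 0) (15.005, 46) (0, 46)]
8. shoelace: 690.23

Area of P1's cell: 690.2300 (4 vertices)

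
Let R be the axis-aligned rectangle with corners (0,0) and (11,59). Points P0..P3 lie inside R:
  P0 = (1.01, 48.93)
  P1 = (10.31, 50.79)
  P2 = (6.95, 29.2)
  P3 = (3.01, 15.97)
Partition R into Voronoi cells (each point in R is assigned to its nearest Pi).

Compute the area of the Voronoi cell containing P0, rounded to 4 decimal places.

1. box [0,11]×[0,59]: [(0, 0) (11, 0) (11, 59) (0, 59)]
2. ⊥bis P0·P1 via (5.66,49.86): [(0, 0) (11, 0) (11, 23.16) (3.832, 59) (0, 59)]  |A|=520.5494
3. ⊥bis P0·P2 via (3.98,39.065): [(0, 37.8668) (7.601, 40.1551) (3.832, 59) (0, 59)]  |A|=116.4233
4. ⊥bis P0·P3 via (2.01,32.45): [(0, 37.8668) (7.601, 40.1551) (3.832, 59) (0, 59)]  |A|=116.4233
5. canonical 4-gon: [(0, 37.8668) (7.601, 40.1551) (3.832, 59) (0, 59)]
6. shoelace: 116.4233

Area of P0's cell: 116.4233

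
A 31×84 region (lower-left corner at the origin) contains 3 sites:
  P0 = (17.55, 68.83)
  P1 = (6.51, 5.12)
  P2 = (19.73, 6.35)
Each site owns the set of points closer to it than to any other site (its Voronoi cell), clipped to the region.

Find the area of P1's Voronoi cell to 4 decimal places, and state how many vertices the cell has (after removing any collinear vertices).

1. box [0,31]×[0,84]: [(0, 0) (31, 0) (31, 84) (0, 84)]
2. ⊥bis P1·P0 via (12.03,36.975): [(0, 39.0596) (0, 0) (31, 0) (31, 33.6878)]  |A|=1127.5847
3. ⊥bis P1·P2 via (13.12,5.735): [(10.1836, 37.2949) (0, 39.0596) (0, 0) (13.6536, 0)]  |A|=453.4894
4. canonical 4-gon: [(10.1836, 37.2949) (0, 39.0596) (0, 0) (13.6536, 0)]
5. shoelace: 453.4894

Area of P1's cell: 453.4894 (4 vertices)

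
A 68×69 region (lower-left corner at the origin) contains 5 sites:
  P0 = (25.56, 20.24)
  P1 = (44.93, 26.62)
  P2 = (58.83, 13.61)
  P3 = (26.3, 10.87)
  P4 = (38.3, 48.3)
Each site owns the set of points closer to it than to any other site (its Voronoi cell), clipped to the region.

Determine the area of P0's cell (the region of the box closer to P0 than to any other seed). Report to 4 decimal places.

1. box [0,68]×[0,69]: [(0, 0) (68, 0) (68, 69) (0, 69)]
2. ⊥bis P0·P1 via (35.245,23.43): [(0, 0) (42.9623, 0) (20.2354, 69) (0, 69)]  |A|=2180.3182
3. ⊥bis P0·P2 via (42.195,16.925): [(0, 0) (38.8222, 0) (40.3828, 7.8313) (20.2354, 69) (0, 69)]  |A|=2164.1072
4. ⊥bis P0·P3 via (25.93,15.555): [(0, 13.5072) (37.5369, 16.4717) (20.2354, 69) (0, 69)]  |A|=1572.9797
5. ⊥bis P0·P4 via (31.93,34.27): [(0, 48.7671) (0, 13.5072) (37.5369, 16.4717) (31.6297, 34.4064)]  |A|=902.9922
6. canonical 4-gon: [(0, 48.7671) (0, 13.5072) (37.5369, 16.4717) (31.6297, 34.4064)]
7. shoelace: 902.9922

Area of P0's cell: 902.9922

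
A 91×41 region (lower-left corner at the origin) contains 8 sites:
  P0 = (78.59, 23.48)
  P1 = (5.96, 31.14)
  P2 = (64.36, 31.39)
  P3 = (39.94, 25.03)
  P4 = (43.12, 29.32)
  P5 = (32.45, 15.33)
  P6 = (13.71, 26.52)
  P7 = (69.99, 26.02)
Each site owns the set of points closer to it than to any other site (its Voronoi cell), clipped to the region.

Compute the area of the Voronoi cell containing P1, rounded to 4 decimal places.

Area of P1's cell: 244.9674

1. box [0,91]×[0,41]: [(0, 0) (91, 0) (91, 41) (0, 41)]
2. ⊥bis P1·P0 via (42.275,27.31): [(0, 0) (39.3947, 0) (43.7188, 41) (0, 41)]  |A|=1703.8278
3. ⊥bis P1·P2 via (35.16,31.265): [(0, 0) (35.2938, 0) (35.1183, 41) (0, 41)]  |A|=1443.4494
4. ⊥bis P1·P3 via (22.95,28.085): [(0, 0) (17.9, 0) (25.2723, 41) (0, 41)]  |A|=885.0313
5. ⊥bis P1·P4 via (24.54,30.23): [(0, 0) (17.9, 0) (24.9908, 39.4348) (25.0675, 41) (0, 41)]  |A|=884.871
6. ⊥bis P1·P5 via (19.205,23.235): [(0, 0) (5.3377, 0) (23.3167, 30.1242) (24.9908, 39.4348) (25.0675, 41) (0, 41)]  |A|=695.6563
7. ⊥bis P1·P6 via (9.835,28.83): [(0, 12.3319) (17.0899, 41) (0, 41)]  |A|=244.9674
8. ⊥bis P1·P7 via (37.975,28.58): [(0, 12.3319) (17.0899, 41) (0, 41)]  |A|=244.9674
9. canonical 3-gon: [(0, 12.3319) (17.0899, 41) (0, 41)]
10. shoelace: 244.9674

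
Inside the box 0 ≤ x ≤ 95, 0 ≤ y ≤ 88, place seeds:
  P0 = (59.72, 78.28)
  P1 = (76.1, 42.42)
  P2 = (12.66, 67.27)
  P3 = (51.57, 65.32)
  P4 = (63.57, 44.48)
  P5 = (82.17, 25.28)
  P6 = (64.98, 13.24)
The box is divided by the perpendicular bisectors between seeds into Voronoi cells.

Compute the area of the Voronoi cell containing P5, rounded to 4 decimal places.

Area of P5's cell: 678.8479

1. box [0,95]×[0,88]: [(0, 0) (95, 0) (95, 88) (0, 88)]
2. ⊥bis P5·P0 via (70.945,51.78): [(0, 21.7288) (0, 0) (95, 0) (95, 61.9693)]  |A|=3975.6599
3. ⊥bis P5·P1 via (79.135,33.85): [(0, 5.8249) (0, 0) (95, 0) (95, 39.4685)]  |A|=2151.4371
4. ⊥bis P5·P2 via (47.415,46.275): [(29.2337, 16.1779) (19.4609, 0) (95, 0) (95, 39.4685)]  |A|=1908.8766
5. ⊥bis P5·P3 via (66.87,45.3): [(29.2337, 16.1779) (19.4609, 0) (95, 0) (95, 39.4685)]  |A|=1908.8766
6. ⊥bis P5·P4 via (72.87,34.88): [(67.5842, 29.7594) (36.8648, 0) (95, 0) (95, 39.4685)]  |A|=1406.0629
7. ⊥bis P5·P6 via (73.575,19.26): [(67.5842, 29.7594) (66.7721, 28.9727) (87.0648, 0) (95, 0) (95, 39.4685)]  |A|=678.8479
8. canonical 5-gon: [(67.5842, 29.7594) (66.7721, 28.9727) (87.0648, 0) (95, 0) (95, 39.4685)]
9. shoelace: 678.8479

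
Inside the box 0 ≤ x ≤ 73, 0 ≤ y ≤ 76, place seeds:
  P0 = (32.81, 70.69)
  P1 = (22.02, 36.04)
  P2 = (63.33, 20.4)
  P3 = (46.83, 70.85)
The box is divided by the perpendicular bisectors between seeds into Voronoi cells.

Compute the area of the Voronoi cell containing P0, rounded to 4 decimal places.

Area of P0's cell: 810.6983

1. box [0,73]×[0,76]: [(0, 0) (73, 0) (73, 76) (0, 76)]
2. ⊥bis P0·P1 via (27.415,53.365): [(0, 61.902) (73, 39.1698) (73, 76) (0, 76)]  |A|=1858.8768
3. ⊥bis P0·P2 via (48.07,45.545): [(0, 61.902) (49.5816, 46.4623) (73, 60.6745) (73, 76) (0, 76)]  |A|=1607.0739
4. ⊥bis P0·P3 via (39.82,70.77): [(0, 61.902) (40.0636, 49.4262) (39.7603, 76) (0, 76)]  |A|=810.6983
5. canonical 4-gon: [(0, 61.902) (40.0636, 49.4262) (39.7603, 76) (0, 76)]
6. shoelace: 810.6983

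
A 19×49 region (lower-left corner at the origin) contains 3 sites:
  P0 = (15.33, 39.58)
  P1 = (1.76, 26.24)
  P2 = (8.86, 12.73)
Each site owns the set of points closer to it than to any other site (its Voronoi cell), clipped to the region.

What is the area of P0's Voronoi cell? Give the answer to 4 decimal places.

Area of P0's cell: 321.0038

1. box [0,19]×[0,49]: [(0, 0) (19, 0) (19, 49) (0, 49)]
2. ⊥bis P0·P1 via (8.545,32.91): [(0, 41.6023) (19, 22.2747) (19, 49) (0, 49)]  |A|=324.1678
3. ⊥bis P0·P2 via (12.095,26.155): [(0, 41.6023) (16.1449, 25.1791) (19, 24.4911) (19, 49) (0, 49)]  |A|=321.0038
4. canonical 5-gon: [(0, 41.6023) (16.1449, 25.1791) (19, 24.4911) (19, 49) (0, 49)]
5. shoelace: 321.0038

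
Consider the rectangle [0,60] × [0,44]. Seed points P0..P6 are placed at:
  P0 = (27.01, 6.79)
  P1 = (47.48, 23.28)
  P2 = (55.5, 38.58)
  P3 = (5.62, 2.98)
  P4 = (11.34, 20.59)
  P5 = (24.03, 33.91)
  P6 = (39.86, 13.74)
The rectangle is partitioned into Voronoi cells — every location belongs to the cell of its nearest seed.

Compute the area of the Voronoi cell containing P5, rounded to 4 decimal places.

1. box [0,60]×[0,44]: [(0, 0) (60, 0) (60, 44) (0, 44)]
2. ⊥bis P5·P0 via (25.52,20.35): [(0, 17.5458) (60, 24.1387) (60, 44) (0, 44)]  |A|=1389.4637
3. ⊥bis P5·P1 via (35.755,28.595): [(0, 17.5458) (32.3581, 21.1014) (42.7382, 44) (0, 44)]  |A|=917.3261
4. ⊥bis P5·P2 via (39.765,36.245): [(0, 17.5458) (32.3581, 21.1014) (39.6313, 37.1461) (38.6142, 44) (0, 44)]  |A|=903.1936
5. ⊥bis P5·P3 via (14.825,18.445): [(0, 27.2691) (13.7899, 19.0611) (32.3581, 21.1014) (39.6313, 37.1461) (38.6142, 44) (0, 44)]  |A|=836.152
6. ⊥bis P5·P4 via (17.685,27.25): [(24.9888, 20.2916) (32.3581, 21.1014) (39.6313, 37.1461) (38.6142, 44) (0.1034, 44)]  |A|=571.4379
7. ⊥bis P5·P6 via (31.945,23.825): [(24.9888, 20.2916) (27.8424, 20.6052) (34.5027, 25.8323) (39.6313, 37.1461) (38.6142, 44) (0.1034, 44)]  |A|=561.2883
8. canonical 6-gon: [(24.9888, 20.2916) (27.8424, 20.6052) (34.5027, 25.8323) (39.6313, 37.1461) (38.6142, 44) (0.1034, 44)]
9. shoelace: 561.2883

Area of P5's cell: 561.2883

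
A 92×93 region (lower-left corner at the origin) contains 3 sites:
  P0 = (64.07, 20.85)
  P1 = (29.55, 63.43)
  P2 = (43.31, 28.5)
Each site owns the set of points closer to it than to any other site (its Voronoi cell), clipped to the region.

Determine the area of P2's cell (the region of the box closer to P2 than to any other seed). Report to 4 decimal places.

Area of P2's cell: 2323.0153

1. box [0,92]×[0,93]: [(0, 0) (92, 0) (92, 93) (0, 93)]
2. ⊥bis P2·P0 via (53.69,24.675): [(0, 0) (44.5973, 0) (78.8676, 93) (0, 93)]  |A|=5741.1178
3. ⊥bis P2·P1 via (36.43,45.965): [(0, 31.6141) (0, 0) (44.5973, 0) (65.7985, 57.5342)]  |A|=2323.0153
4. canonical 4-gon: [(0, 31.6141) (0, 0) (44.5973, 0) (65.7985, 57.5342)]
5. shoelace: 2323.0153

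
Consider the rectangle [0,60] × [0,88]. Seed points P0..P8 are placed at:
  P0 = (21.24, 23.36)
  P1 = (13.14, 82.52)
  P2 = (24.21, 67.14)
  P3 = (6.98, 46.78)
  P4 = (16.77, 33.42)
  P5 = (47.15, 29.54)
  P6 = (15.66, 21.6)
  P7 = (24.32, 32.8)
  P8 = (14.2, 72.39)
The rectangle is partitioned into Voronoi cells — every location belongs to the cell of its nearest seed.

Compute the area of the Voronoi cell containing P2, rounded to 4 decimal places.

Area of P2's cell: 1318.5815

1. box [0,60]×[0,88]: [(0, 0) (60, 0) (60, 88) (0, 88)]
2. ⊥bis P2·P0 via (22.725,45.25): [(0, 46.7916) (60, 42.7213) (60, 88) (0, 88)]  |A|=2594.6118
3. ⊥bis P2·P1 via (18.675,74.83): [(0, 61.3884) (0, 46.7916) (60, 42.7213) (60, 88) (36.9726, 88)]  |A|=2102.6611
4. ⊥bis P2·P3 via (15.595,56.96): [(5.5996, 65.4188) (30.0168, 44.7553) (60, 42.7213) (60, 88) (36.9726, 88)]  |A|=1776.5287
5. ⊥bis P2·P4 via (20.49,50.28): [(5.5996, 65.4188) (24.546, 49.3851) (52.4163, 43.2358) (60, 42.7213) (60, 88) (36.9726, 88)]  |A|=1728.8332
6. ⊥bis P2·P5 via (35.68,48.34): [(5.5996, 65.4188) (24.546, 49.3851) (33.9809, 47.3034) (60, 63.1778) (60, 88) (36.9726, 88)]  |A|=1452.0218
7. ⊥bis P2·P6 via (19.935,44.37): [(5.5996, 65.4188) (24.546, 49.3851) (33.9809, 47.3034) (60, 63.1778) (60, 88) (36.9726, 88)]  |A|=1452.0218
8. ⊥bis P2·P7 via (24.265,49.97): [(5.5996, 65.4188) (23.8563, 49.9687) (38.426, 50.0154) (60, 63.1778) (60, 88) (36.9726, 88)]  |A|=1430.3338
9. ⊥bis P2·P8 via (19.205,69.765): [(23.7938, 78.5144) (13.4439, 58.7804) (23.8563, 49.9687) (38.426, 50.0154) (60, 63.1778) (60, 88) (36.9726, 88)]  |A|=1318.5815
10. canonical 7-gon: [(23.7938, 78.5144) (13.4439, 58.7804) (23.8563, 49.9687) (38.426, 50.0154) (60, 63.1778) (60, 88) (36.9726, 88)]
11. shoelace: 1318.5815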